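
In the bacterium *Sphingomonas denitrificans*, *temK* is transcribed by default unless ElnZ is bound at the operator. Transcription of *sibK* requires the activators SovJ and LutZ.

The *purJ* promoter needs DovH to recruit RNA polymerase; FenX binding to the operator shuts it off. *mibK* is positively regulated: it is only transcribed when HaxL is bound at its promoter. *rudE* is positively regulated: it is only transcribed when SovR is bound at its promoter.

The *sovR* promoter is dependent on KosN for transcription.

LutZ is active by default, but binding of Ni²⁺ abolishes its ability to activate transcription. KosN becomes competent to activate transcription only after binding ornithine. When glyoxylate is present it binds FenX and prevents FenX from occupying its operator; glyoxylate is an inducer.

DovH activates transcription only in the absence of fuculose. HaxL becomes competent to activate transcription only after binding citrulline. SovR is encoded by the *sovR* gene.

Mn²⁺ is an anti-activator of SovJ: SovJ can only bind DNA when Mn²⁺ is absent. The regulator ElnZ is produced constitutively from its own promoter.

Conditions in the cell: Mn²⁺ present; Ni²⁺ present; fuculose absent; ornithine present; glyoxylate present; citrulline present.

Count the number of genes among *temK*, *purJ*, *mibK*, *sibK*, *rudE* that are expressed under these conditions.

3

ElnZ is produced constitutively and is active.
With repressor ElnZ bound, *temK* is not transcribed.
→ *temK* is OFF.
Fuculose is absent, so DovH is active.
Glyoxylate is present, so FenX is inactive.
No repressor is bound and DovH is active, so *purJ* is transcribed.
→ *purJ* is ON.
Citrulline is present, so HaxL is active.
No repressor is bound and HaxL is active, so *mibK* is transcribed.
→ *mibK* is ON.
Mn²⁺ is present, so SovJ is inactive.
Ni²⁺ is present, so LutZ is inactive.
Required activator SovJ is absent, so *sibK* is not transcribed.
→ *sibK* is OFF.
Ornithine is present, so KosN is active.
No repressor is bound and KosN is active, so *sovR* is transcribed.
So SovR is produced and active.
No repressor is bound and SovR is active, so *rudE* is transcribed.
→ *rudE* is ON.
3 of the 5 genes are transcribed.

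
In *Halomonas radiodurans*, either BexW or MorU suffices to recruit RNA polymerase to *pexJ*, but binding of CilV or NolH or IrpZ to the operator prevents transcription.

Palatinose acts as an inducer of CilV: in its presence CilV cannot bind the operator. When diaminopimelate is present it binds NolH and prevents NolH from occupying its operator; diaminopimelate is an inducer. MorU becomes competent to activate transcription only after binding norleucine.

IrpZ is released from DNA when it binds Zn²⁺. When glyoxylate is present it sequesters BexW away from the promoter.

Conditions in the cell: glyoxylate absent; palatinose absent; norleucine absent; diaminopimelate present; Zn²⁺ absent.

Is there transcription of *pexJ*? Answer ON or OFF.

Palatinose is absent, so CilV is active.
Glyoxylate is absent, so BexW is active.
Diaminopimelate is present, so NolH is inactive.
Norleucine is absent, so MorU is inactive.
Zn²⁺ is absent, so IrpZ is active.
With repressor CilV bound, *pexJ* is not transcribed.

OFF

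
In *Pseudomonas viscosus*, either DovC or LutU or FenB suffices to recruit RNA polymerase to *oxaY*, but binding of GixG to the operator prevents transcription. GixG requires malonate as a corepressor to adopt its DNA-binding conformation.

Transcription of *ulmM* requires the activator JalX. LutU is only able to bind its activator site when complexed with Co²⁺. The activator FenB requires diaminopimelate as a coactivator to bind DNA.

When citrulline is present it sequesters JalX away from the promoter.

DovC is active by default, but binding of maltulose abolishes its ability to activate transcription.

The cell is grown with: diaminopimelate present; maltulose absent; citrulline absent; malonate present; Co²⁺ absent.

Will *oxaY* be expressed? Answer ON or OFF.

OFF

Maltulose is absent, so DovC is active.
Co²⁺ is absent, so LutU is inactive.
Diaminopimelate is present, so FenB is active.
Malonate is present, so GixG is active.
With repressor GixG bound, *oxaY* is not transcribed.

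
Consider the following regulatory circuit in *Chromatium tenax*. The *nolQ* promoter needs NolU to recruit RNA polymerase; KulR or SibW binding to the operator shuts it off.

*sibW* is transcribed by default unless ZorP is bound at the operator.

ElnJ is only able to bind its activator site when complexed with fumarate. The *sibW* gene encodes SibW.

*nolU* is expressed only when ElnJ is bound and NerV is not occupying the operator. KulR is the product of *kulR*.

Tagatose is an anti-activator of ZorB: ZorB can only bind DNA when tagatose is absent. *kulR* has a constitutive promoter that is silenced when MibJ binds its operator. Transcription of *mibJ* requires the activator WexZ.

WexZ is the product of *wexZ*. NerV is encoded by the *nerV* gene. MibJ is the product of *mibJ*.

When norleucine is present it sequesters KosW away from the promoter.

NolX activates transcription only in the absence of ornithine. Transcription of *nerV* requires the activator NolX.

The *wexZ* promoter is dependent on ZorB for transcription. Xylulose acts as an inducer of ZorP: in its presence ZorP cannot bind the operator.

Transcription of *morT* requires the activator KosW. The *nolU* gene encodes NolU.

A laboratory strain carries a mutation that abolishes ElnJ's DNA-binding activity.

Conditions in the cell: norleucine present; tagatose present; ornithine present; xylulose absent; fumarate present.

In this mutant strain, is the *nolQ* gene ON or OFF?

ElnJ is non-functional in this strain, so it has no effect.
Ornithine is present, so NolX is inactive.
Required activator NolX is absent, so *nerV* is not transcribed.
So NerV is not produced.
Required activator ElnJ is absent, so *nolU* is not transcribed.
So NolU is not produced.
Tagatose is present, so ZorB is inactive.
Required activator ZorB is absent, so *wexZ* is not transcribed.
So WexZ is not produced.
Required activator WexZ is absent, so *mibJ* is not transcribed.
So MibJ is not produced.
With no repressor bound, *kulR* is transcribed.
So KulR is produced and active.
Xylulose is absent, so ZorP is active.
With repressor ZorP bound, *sibW* is not transcribed.
So SibW is not produced.
With repressor KulR bound, *nolQ* is not transcribed.

OFF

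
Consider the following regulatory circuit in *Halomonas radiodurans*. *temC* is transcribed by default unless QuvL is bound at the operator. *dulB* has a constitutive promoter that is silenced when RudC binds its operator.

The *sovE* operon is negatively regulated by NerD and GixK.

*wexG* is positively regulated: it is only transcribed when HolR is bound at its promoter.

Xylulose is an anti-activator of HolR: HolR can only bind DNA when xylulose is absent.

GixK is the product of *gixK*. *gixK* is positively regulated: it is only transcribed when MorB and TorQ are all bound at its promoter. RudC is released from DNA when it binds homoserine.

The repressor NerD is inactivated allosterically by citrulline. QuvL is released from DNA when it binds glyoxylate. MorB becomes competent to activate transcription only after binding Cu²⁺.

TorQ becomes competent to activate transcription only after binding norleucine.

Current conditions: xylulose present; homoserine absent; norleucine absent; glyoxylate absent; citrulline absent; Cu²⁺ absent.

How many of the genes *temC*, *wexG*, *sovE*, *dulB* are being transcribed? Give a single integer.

Glyoxylate is absent, so QuvL is active.
With repressor QuvL bound, *temC* is not transcribed.
→ *temC* is OFF.
Xylulose is present, so HolR is inactive.
Required activator HolR is absent, so *wexG* is not transcribed.
→ *wexG* is OFF.
Citrulline is absent, so NerD is active.
Cu²⁺ is absent, so MorB is inactive.
Norleucine is absent, so TorQ is inactive.
Required activator MorB is absent, so *gixK* is not transcribed.
So GixK is not produced.
With repressor NerD bound, *sovE* is not transcribed.
→ *sovE* is OFF.
Homoserine is absent, so RudC is active.
With repressor RudC bound, *dulB* is not transcribed.
→ *dulB* is OFF.
0 of the 4 genes are transcribed.

0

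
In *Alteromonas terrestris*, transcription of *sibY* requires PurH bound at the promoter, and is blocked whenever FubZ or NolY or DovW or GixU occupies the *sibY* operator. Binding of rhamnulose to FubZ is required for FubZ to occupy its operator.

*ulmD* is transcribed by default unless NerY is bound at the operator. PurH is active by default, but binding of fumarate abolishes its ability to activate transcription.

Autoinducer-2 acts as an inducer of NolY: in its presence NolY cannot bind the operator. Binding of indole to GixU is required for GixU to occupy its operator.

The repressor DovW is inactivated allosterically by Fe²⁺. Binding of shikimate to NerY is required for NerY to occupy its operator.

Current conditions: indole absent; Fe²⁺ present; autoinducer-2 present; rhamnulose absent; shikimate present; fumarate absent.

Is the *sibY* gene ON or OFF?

ON

Fumarate is absent, so PurH is active.
Rhamnulose is absent, so FubZ is inactive.
Autoinducer-2 is present, so NolY is inactive.
Fe²⁺ is present, so DovW is inactive.
Indole is absent, so GixU is inactive.
No repressor is bound and PurH is active, so *sibY* is transcribed.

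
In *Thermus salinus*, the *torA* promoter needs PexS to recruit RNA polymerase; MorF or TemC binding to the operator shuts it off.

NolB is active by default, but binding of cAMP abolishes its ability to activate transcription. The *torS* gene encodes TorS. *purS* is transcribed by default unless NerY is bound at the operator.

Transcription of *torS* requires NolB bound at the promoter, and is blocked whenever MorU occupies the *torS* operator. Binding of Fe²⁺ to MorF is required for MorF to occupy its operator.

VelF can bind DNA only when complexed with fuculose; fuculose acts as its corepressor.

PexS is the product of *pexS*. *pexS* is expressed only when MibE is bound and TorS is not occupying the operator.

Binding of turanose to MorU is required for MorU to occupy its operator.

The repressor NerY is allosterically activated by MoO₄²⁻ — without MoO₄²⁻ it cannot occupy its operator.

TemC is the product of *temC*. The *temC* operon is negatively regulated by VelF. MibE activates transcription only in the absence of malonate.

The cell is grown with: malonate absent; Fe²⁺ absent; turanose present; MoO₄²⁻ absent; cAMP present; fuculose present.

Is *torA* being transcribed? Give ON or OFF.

ON

Fe²⁺ is absent, so MorF is inactive.
Fuculose is present, so VelF is active.
With repressor VelF bound, *temC* is not transcribed.
So TemC is not produced.
cAMP is present, so NolB is inactive.
Turanose is present, so MorU is active.
With repressor MorU bound, *torS* is not transcribed.
So TorS is not produced.
Malonate is absent, so MibE is active.
No repressor is bound and MibE is active, so *pexS* is transcribed.
So PexS is produced and active.
No repressor is bound and PexS is active, so *torA* is transcribed.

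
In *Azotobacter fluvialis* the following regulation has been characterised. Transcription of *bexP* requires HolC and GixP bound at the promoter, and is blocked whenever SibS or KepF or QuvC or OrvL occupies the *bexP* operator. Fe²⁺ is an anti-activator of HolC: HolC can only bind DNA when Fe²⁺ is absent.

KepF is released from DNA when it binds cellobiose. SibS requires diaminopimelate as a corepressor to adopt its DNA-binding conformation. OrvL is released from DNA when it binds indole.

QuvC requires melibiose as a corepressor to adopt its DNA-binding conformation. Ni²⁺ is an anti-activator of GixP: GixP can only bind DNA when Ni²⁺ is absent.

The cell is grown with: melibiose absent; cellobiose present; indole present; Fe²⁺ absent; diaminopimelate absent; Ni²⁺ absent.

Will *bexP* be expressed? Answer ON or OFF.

Diaminopimelate is absent, so SibS is inactive.
Cellobiose is present, so KepF is inactive.
Melibiose is absent, so QuvC is inactive.
Fe²⁺ is absent, so HolC is active.
Ni²⁺ is absent, so GixP is active.
Indole is present, so OrvL is inactive.
No repressor is bound and HolC and GixP are active, so *bexP* is transcribed.

ON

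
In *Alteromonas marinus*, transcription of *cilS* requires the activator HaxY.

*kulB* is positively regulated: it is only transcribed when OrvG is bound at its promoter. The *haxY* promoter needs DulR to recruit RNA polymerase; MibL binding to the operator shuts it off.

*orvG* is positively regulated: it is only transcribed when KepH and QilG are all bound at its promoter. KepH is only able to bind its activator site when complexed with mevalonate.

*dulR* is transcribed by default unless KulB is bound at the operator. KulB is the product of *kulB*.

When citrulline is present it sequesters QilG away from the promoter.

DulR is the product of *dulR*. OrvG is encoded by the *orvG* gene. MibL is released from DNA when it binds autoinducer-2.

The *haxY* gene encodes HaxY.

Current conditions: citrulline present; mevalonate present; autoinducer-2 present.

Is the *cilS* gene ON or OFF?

Mevalonate is present, so KepH is active.
Citrulline is present, so QilG is inactive.
Required activator QilG is absent, so *orvG* is not transcribed.
So OrvG is not produced.
Required activator OrvG is absent, so *kulB* is not transcribed.
So KulB is not produced.
With no repressor bound, *dulR* is transcribed.
So DulR is produced and active.
Autoinducer-2 is present, so MibL is inactive.
No repressor is bound and DulR is active, so *haxY* is transcribed.
So HaxY is produced and active.
No repressor is bound and HaxY is active, so *cilS* is transcribed.

ON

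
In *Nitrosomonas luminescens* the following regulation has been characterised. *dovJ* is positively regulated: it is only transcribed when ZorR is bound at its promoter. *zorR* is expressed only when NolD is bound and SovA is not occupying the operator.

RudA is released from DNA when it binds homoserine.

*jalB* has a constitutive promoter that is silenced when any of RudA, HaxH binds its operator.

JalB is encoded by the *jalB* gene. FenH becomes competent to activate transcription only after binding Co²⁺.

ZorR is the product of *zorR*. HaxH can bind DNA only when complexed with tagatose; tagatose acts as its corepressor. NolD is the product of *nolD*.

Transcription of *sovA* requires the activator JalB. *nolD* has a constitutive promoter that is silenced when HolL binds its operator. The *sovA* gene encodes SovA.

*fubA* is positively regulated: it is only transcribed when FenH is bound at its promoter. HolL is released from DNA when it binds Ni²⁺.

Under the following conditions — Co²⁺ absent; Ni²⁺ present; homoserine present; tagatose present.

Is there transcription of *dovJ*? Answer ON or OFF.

Homoserine is present, so RudA is inactive.
Tagatose is present, so HaxH is active.
With repressor HaxH bound, *jalB* is not transcribed.
So JalB is not produced.
Required activator JalB is absent, so *sovA* is not transcribed.
So SovA is not produced.
Ni²⁺ is present, so HolL is inactive.
With no repressor bound, *nolD* is transcribed.
So NolD is produced and active.
No repressor is bound and NolD is active, so *zorR* is transcribed.
So ZorR is produced and active.
No repressor is bound and ZorR is active, so *dovJ* is transcribed.

ON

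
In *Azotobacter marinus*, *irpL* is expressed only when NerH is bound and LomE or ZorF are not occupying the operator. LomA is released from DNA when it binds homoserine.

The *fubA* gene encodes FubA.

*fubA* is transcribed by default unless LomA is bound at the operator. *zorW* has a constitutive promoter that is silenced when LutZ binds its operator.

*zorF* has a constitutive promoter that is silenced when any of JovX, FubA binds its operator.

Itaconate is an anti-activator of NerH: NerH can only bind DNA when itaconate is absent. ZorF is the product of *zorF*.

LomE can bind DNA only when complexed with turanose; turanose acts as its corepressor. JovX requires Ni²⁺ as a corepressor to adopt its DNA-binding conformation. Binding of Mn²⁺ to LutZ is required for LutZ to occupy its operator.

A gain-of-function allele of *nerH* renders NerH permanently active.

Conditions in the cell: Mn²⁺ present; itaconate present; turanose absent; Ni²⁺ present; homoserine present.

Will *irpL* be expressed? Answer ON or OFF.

Turanose is absent, so LomE is inactive.
NerH is constitutively active in this strain.
Ni²⁺ is present, so JovX is active.
Homoserine is present, so LomA is inactive.
With no repressor bound, *fubA* is transcribed.
So FubA is produced and active.
With repressor JovX bound, *zorF* is not transcribed.
So ZorF is not produced.
No repressor is bound and NerH is active, so *irpL* is transcribed.

ON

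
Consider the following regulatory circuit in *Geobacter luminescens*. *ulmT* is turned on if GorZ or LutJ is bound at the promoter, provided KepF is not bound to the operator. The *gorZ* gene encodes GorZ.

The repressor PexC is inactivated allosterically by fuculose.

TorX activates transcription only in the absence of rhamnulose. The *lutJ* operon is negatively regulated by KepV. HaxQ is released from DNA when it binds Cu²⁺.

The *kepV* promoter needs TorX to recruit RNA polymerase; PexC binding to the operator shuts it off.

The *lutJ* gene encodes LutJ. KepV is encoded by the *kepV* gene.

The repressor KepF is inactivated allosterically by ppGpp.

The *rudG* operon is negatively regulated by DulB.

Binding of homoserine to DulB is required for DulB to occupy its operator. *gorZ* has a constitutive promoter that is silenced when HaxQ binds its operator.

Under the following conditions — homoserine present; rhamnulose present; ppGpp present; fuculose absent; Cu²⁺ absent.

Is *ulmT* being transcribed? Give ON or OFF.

Cu²⁺ is absent, so HaxQ is active.
With repressor HaxQ bound, *gorZ* is not transcribed.
So GorZ is not produced.
ppGpp is present, so KepF is inactive.
Rhamnulose is present, so TorX is inactive.
Fuculose is absent, so PexC is active.
With repressor PexC bound, *kepV* is not transcribed.
So KepV is not produced.
With no repressor bound, *lutJ* is transcribed.
So LutJ is produced and active.
Activator LutJ is present, so *ulmT* is transcribed.

ON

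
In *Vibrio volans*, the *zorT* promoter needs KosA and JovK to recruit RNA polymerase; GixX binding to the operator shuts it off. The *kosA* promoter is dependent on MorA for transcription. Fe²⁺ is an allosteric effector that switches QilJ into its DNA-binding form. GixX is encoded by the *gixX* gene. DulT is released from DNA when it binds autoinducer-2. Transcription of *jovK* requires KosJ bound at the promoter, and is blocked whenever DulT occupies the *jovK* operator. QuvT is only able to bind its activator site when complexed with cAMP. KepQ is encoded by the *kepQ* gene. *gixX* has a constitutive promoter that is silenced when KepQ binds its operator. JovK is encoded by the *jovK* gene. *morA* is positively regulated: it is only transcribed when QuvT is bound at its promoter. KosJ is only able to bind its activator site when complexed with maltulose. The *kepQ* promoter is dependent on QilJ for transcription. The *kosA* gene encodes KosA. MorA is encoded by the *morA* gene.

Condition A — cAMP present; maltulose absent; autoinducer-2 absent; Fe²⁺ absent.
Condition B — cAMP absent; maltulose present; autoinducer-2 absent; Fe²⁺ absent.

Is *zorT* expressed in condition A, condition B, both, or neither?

neither

Condition A:
cAMP is present, so QuvT is active.
No repressor is bound and QuvT is active, so *morA* is transcribed.
So MorA is produced and active.
No repressor is bound and MorA is active, so *kosA* is transcribed.
So KosA is produced and active.
Maltulose is absent, so KosJ is inactive.
Autoinducer-2 is absent, so DulT is active.
With repressor DulT bound, *jovK* is not transcribed.
So JovK is not produced.
Fe²⁺ is absent, so QilJ is inactive.
Required activator QilJ is absent, so *kepQ* is not transcribed.
So KepQ is not produced.
With no repressor bound, *gixX* is transcribed.
So GixX is produced and active.
With repressor GixX bound, *zorT* is not transcribed.
→ *zorT* is OFF in A.
Condition B:
cAMP is absent, so QuvT is inactive.
Required activator QuvT is absent, so *morA* is not transcribed.
So MorA is not produced.
Required activator MorA is absent, so *kosA* is not transcribed.
So KosA is not produced.
Maltulose is present, so KosJ is active.
Autoinducer-2 is absent, so DulT is active.
With repressor DulT bound, *jovK* is not transcribed.
So JovK is not produced.
Fe²⁺ is absent, so QilJ is inactive.
Required activator QilJ is absent, so *kepQ* is not transcribed.
So KepQ is not produced.
With no repressor bound, *gixX* is transcribed.
So GixX is produced and active.
With repressor GixX bound, *zorT* is not transcribed.
→ *zorT* is OFF in B.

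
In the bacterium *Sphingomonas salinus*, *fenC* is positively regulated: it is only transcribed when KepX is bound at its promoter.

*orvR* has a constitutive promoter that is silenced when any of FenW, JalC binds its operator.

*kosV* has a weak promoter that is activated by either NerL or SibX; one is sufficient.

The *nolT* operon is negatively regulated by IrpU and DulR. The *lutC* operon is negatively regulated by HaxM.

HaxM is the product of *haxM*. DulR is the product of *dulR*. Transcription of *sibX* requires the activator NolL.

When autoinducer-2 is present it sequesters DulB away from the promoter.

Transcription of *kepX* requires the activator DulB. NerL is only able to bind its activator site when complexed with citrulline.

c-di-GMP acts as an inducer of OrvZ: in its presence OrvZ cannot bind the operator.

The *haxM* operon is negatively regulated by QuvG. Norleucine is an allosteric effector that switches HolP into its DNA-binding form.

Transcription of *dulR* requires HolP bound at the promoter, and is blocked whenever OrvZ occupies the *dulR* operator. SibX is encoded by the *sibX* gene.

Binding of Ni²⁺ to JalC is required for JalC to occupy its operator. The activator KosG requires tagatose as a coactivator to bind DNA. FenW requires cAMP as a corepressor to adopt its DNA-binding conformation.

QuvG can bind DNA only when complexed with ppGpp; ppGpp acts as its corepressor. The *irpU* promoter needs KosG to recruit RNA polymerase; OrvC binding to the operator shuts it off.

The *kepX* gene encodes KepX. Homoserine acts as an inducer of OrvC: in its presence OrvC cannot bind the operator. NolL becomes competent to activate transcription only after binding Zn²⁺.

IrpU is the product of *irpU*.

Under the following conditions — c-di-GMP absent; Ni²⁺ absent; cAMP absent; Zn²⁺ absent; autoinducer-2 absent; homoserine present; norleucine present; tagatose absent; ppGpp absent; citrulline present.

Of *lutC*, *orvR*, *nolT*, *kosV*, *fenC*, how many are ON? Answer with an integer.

ppGpp is absent, so QuvG is inactive.
With no repressor bound, *haxM* is transcribed.
So HaxM is produced and active.
With repressor HaxM bound, *lutC* is not transcribed.
→ *lutC* is OFF.
cAMP is absent, so FenW is inactive.
Ni²⁺ is absent, so JalC is inactive.
With no repressor bound, *orvR* is transcribed.
→ *orvR* is ON.
Homoserine is present, so OrvC is inactive.
Tagatose is absent, so KosG is inactive.
Required activator KosG is absent, so *irpU* is not transcribed.
So IrpU is not produced.
c-di-GMP is absent, so OrvZ is active.
Norleucine is present, so HolP is active.
With repressor OrvZ bound, *dulR* is not transcribed.
So DulR is not produced.
With no repressor bound, *nolT* is transcribed.
→ *nolT* is ON.
Citrulline is present, so NerL is active.
Zn²⁺ is absent, so NolL is inactive.
Required activator NolL is absent, so *sibX* is not transcribed.
So SibX is not produced.
Activator NerL is present, so *kosV* is transcribed.
→ *kosV* is ON.
Autoinducer-2 is absent, so DulB is active.
No repressor is bound and DulB is active, so *kepX* is transcribed.
So KepX is produced and active.
No repressor is bound and KepX is active, so *fenC* is transcribed.
→ *fenC* is ON.
4 of the 5 genes are transcribed.

4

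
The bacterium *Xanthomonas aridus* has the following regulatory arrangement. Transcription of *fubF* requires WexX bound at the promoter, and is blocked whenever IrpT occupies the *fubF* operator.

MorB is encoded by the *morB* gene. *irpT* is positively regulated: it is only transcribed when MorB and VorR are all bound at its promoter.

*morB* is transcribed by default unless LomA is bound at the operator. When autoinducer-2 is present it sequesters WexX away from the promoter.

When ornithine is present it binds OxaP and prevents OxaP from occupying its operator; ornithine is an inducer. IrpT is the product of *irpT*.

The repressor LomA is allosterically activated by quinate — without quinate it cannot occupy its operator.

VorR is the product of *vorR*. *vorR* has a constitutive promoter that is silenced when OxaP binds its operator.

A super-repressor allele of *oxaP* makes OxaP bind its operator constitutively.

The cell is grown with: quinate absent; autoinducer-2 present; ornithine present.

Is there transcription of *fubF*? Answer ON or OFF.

Autoinducer-2 is present, so WexX is inactive.
Quinate is absent, so LomA is inactive.
With no repressor bound, *morB* is transcribed.
So MorB is produced and active.
OxaP is constitutively active in this strain.
With repressor OxaP bound, *vorR* is not transcribed.
So VorR is not produced.
Required activator VorR is absent, so *irpT* is not transcribed.
So IrpT is not produced.
Required activator WexX is absent, so *fubF* is not transcribed.

OFF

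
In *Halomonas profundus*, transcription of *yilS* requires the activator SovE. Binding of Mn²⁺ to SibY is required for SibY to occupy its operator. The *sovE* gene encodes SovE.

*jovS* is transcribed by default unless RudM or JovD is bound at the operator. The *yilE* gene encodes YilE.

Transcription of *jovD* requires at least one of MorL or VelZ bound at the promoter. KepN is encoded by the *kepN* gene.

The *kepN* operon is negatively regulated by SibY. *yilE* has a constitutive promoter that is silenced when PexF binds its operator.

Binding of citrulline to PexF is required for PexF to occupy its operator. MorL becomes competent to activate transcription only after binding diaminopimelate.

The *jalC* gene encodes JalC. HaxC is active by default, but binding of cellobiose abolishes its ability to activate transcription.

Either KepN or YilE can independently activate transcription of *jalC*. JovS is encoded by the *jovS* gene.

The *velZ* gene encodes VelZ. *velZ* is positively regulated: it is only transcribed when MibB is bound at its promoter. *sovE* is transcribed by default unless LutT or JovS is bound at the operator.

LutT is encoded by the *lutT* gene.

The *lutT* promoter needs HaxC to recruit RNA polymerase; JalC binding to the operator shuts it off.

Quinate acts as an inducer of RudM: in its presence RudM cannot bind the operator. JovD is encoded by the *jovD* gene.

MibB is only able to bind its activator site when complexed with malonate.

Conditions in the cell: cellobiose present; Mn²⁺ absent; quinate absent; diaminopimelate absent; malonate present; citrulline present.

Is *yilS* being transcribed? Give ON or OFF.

Mn²⁺ is absent, so SibY is inactive.
With no repressor bound, *kepN* is transcribed.
So KepN is produced and active.
Citrulline is present, so PexF is active.
With repressor PexF bound, *yilE* is not transcribed.
So YilE is not produced.
Activator KepN is present, so *jalC* is transcribed.
So JalC is produced and active.
Cellobiose is present, so HaxC is inactive.
With repressor JalC bound, *lutT* is not transcribed.
So LutT is not produced.
Quinate is absent, so RudM is active.
Diaminopimelate is absent, so MorL is inactive.
Malonate is present, so MibB is active.
No repressor is bound and MibB is active, so *velZ* is transcribed.
So VelZ is produced and active.
Activator VelZ is present, so *jovD* is transcribed.
So JovD is produced and active.
With repressor RudM bound, *jovS* is not transcribed.
So JovS is not produced.
With no repressor bound, *sovE* is transcribed.
So SovE is produced and active.
No repressor is bound and SovE is active, so *yilS* is transcribed.

ON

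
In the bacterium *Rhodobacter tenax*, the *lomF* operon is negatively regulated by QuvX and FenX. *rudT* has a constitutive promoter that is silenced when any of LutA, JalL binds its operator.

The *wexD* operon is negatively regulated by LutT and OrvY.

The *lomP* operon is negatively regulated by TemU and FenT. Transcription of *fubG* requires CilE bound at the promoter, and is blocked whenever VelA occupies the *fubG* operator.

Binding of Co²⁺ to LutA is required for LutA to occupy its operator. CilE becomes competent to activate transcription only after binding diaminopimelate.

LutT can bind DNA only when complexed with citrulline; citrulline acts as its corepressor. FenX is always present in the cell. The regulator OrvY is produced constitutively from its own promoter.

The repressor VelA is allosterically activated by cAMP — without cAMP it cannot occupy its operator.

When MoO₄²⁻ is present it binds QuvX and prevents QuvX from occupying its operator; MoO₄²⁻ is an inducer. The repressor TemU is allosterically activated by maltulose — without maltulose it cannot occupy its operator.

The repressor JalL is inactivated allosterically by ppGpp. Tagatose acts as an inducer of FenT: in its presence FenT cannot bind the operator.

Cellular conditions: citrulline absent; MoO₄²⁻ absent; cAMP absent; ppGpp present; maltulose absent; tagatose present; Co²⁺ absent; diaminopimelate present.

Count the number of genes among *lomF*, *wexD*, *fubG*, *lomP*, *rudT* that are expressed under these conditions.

3

MoO₄²⁻ is absent, so QuvX is active.
FenX is produced constitutively and is active.
With repressor QuvX bound, *lomF* is not transcribed.
→ *lomF* is OFF.
Citrulline is absent, so LutT is inactive.
OrvY is produced constitutively and is active.
With repressor OrvY bound, *wexD* is not transcribed.
→ *wexD* is OFF.
cAMP is absent, so VelA is inactive.
Diaminopimelate is present, so CilE is active.
No repressor is bound and CilE is active, so *fubG* is transcribed.
→ *fubG* is ON.
Maltulose is absent, so TemU is inactive.
Tagatose is present, so FenT is inactive.
With no repressor bound, *lomP* is transcribed.
→ *lomP* is ON.
Co²⁺ is absent, so LutA is inactive.
ppGpp is present, so JalL is inactive.
With no repressor bound, *rudT* is transcribed.
→ *rudT* is ON.
3 of the 5 genes are transcribed.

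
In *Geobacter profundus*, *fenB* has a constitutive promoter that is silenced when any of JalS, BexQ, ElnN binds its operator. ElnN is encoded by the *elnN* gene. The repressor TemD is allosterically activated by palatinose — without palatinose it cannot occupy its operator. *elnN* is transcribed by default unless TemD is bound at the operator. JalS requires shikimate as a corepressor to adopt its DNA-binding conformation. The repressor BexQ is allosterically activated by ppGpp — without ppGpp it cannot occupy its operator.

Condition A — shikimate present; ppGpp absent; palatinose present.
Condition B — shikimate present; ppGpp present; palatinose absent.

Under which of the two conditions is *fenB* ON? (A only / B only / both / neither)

Condition A:
Shikimate is present, so JalS is active.
ppGpp is absent, so BexQ is inactive.
Palatinose is present, so TemD is active.
With repressor TemD bound, *elnN* is not transcribed.
So ElnN is not produced.
With repressor JalS bound, *fenB* is not transcribed.
→ *fenB* is OFF in A.
Condition B:
Shikimate is present, so JalS is active.
ppGpp is present, so BexQ is active.
Palatinose is absent, so TemD is inactive.
With no repressor bound, *elnN* is transcribed.
So ElnN is produced and active.
With repressor JalS bound, *fenB* is not transcribed.
→ *fenB* is OFF in B.

neither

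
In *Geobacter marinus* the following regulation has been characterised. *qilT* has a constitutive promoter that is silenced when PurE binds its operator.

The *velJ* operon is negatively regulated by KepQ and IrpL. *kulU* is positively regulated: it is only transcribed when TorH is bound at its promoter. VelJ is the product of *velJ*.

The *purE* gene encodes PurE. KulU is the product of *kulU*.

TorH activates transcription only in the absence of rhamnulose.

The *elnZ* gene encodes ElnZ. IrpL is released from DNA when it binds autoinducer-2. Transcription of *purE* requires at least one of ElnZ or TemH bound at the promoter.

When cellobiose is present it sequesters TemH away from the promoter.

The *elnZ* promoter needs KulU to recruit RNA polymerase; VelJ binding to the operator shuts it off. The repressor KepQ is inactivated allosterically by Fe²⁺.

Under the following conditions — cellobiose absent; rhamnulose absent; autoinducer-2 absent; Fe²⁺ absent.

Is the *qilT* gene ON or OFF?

Fe²⁺ is absent, so KepQ is active.
Autoinducer-2 is absent, so IrpL is active.
With repressor KepQ bound, *velJ* is not transcribed.
So VelJ is not produced.
Rhamnulose is absent, so TorH is active.
No repressor is bound and TorH is active, so *kulU* is transcribed.
So KulU is produced and active.
No repressor is bound and KulU is active, so *elnZ* is transcribed.
So ElnZ is produced and active.
Cellobiose is absent, so TemH is active.
Activator ElnZ is present, so *purE* is transcribed.
So PurE is produced and active.
With repressor PurE bound, *qilT* is not transcribed.

OFF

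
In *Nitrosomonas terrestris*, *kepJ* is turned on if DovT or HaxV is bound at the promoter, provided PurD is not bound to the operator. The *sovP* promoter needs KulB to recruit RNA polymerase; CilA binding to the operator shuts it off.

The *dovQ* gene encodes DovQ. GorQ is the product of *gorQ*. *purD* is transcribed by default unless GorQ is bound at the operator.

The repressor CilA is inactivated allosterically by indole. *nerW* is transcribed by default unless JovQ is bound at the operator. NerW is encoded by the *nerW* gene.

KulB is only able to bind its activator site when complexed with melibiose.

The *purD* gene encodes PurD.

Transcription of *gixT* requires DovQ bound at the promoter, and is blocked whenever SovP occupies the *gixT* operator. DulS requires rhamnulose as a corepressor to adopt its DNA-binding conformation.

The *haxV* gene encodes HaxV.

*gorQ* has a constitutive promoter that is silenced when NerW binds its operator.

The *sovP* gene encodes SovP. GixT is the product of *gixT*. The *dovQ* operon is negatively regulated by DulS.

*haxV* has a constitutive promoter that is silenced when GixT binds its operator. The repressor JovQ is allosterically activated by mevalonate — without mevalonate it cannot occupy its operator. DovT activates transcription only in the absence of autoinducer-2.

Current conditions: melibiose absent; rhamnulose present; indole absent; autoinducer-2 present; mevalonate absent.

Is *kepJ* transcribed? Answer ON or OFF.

OFF

Autoinducer-2 is present, so DovT is inactive.
Indole is absent, so CilA is active.
Melibiose is absent, so KulB is inactive.
With repressor CilA bound, *sovP* is not transcribed.
So SovP is not produced.
Rhamnulose is present, so DulS is active.
With repressor DulS bound, *dovQ* is not transcribed.
So DovQ is not produced.
Required activator DovQ is absent, so *gixT* is not transcribed.
So GixT is not produced.
With no repressor bound, *haxV* is transcribed.
So HaxV is produced and active.
Mevalonate is absent, so JovQ is inactive.
With no repressor bound, *nerW* is transcribed.
So NerW is produced and active.
With repressor NerW bound, *gorQ* is not transcribed.
So GorQ is not produced.
With no repressor bound, *purD* is transcribed.
So PurD is produced and active.
With repressor PurD bound, *kepJ* is not transcribed.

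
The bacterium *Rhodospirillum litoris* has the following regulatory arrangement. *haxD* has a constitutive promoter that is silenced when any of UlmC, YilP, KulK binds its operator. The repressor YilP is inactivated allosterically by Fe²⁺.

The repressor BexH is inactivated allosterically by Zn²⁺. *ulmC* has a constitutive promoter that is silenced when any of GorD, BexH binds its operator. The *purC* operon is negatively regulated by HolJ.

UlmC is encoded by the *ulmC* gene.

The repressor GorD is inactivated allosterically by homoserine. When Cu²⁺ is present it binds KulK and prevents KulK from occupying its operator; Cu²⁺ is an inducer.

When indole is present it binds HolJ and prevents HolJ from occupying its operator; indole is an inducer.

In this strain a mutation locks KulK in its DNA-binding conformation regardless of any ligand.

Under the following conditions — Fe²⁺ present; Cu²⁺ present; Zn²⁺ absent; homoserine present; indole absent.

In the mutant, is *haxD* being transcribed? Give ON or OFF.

OFF

Homoserine is present, so GorD is inactive.
Zn²⁺ is absent, so BexH is active.
With repressor BexH bound, *ulmC* is not transcribed.
So UlmC is not produced.
Fe²⁺ is present, so YilP is inactive.
KulK is constitutively active in this strain.
With repressor KulK bound, *haxD* is not transcribed.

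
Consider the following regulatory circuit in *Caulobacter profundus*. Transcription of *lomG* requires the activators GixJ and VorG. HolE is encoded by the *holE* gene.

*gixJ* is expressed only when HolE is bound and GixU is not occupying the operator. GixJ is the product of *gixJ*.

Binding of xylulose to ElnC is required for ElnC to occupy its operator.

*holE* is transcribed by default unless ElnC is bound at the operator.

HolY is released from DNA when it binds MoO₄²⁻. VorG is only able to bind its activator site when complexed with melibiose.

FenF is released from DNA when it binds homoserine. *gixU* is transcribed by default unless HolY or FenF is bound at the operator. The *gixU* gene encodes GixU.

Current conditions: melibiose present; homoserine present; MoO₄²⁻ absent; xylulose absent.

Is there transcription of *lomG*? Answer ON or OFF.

ON

Xylulose is absent, so ElnC is inactive.
With no repressor bound, *holE* is transcribed.
So HolE is produced and active.
MoO₄²⁻ is absent, so HolY is active.
Homoserine is present, so FenF is inactive.
With repressor HolY bound, *gixU* is not transcribed.
So GixU is not produced.
No repressor is bound and HolE is active, so *gixJ* is transcribed.
So GixJ is produced and active.
Melibiose is present, so VorG is active.
No repressor is bound and GixJ and VorG are active, so *lomG* is transcribed.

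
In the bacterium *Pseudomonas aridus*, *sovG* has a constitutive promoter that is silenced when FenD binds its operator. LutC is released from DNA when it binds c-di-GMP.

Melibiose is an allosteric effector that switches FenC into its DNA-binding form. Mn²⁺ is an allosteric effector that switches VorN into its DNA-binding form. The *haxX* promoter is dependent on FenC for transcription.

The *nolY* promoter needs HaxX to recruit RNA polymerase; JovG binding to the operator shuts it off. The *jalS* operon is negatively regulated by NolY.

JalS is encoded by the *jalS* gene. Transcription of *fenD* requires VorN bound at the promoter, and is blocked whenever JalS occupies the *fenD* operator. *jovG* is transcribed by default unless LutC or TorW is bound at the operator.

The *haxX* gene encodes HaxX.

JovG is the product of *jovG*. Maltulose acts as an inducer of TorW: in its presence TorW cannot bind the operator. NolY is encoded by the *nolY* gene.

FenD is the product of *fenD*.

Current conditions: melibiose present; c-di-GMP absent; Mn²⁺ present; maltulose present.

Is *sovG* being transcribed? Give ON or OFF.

Melibiose is present, so FenC is active.
No repressor is bound and FenC is active, so *haxX* is transcribed.
So HaxX is produced and active.
c-di-GMP is absent, so LutC is active.
Maltulose is present, so TorW is inactive.
With repressor LutC bound, *jovG* is not transcribed.
So JovG is not produced.
No repressor is bound and HaxX is active, so *nolY* is transcribed.
So NolY is produced and active.
With repressor NolY bound, *jalS* is not transcribed.
So JalS is not produced.
Mn²⁺ is present, so VorN is active.
No repressor is bound and VorN is active, so *fenD* is transcribed.
So FenD is produced and active.
With repressor FenD bound, *sovG* is not transcribed.

OFF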